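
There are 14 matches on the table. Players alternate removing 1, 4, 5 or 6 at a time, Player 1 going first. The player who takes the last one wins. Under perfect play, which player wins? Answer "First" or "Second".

W/L table (W = player to move can force a win):
i:   0  1  2  3  4  5  6  7  8  9 10 11 12 13 14
     L  W  L  W  W  W  W  W  W  L  W  L  W  W  W
Position 14 is W, so the first player wins.

First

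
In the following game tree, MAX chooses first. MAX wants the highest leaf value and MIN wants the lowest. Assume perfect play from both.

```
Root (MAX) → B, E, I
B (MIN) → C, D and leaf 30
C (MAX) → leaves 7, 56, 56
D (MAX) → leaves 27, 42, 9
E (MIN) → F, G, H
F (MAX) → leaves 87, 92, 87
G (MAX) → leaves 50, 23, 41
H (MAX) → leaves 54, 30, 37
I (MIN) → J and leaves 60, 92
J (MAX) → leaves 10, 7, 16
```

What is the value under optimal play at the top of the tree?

C (MAX): max(7, 56, 56) = 56
D (MAX): max(27, 42, 9) = 42
B (MIN): min(56, 42, 30) = 30
F (MAX): max(87, 92, 87) = 92
G (MAX): max(50, 23, 41) = 50
H (MAX): max(54, 30, 37) = 54
E (MIN): min(92, 50, 54) = 50
J (MAX): max(10, 7, 16) = 16
I (MIN): min(16, 60, 92) = 16
Root (MAX): max(30, 50, 16) = 50

50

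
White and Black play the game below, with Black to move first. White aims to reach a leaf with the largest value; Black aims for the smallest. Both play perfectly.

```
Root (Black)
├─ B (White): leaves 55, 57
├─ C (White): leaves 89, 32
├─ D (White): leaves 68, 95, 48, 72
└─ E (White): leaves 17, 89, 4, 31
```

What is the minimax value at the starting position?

57

B (White): max(55, 57) = 57
C (White): max(89, 32) = 89
D (White): max(68, 95, 48, 72) = 95
E (White): max(17, 89, 4, 31) = 89
Root (Black): min(57, 89, 95, 89) = 57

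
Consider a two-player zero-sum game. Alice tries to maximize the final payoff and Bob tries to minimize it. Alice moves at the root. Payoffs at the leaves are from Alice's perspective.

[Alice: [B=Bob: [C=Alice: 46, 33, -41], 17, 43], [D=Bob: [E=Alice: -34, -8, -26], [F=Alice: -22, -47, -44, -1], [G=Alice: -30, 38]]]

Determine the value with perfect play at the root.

17

C (Alice): max(46, 33, -41) = 46
B (Bob): min(46, 17, 43) = 17
E (Alice): max(-34, -8, -26) = -8
F (Alice): max(-22, -47, -44, -1) = -1
G (Alice): max(-30, 38) = 38
D (Bob): min(-8, -1, 38) = -8
Root (Alice): max(17, -8) = 17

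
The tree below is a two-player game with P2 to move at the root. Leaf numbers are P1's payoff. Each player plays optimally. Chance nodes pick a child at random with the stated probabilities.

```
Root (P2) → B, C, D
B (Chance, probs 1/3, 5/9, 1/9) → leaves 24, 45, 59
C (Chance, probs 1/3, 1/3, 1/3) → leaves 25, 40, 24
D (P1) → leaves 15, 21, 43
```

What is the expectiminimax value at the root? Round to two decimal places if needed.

29.67

B (Chance): 1/3·24 + 5/9·45 + 1/9·59 = 39.56
C (Chance): 1/3·25 + 1/3·40 + 1/3·24 = 29.67
D (P1): max(15, 21, 43) = 43
Root (P2): min(39.56, 29.67, 43) = 29.67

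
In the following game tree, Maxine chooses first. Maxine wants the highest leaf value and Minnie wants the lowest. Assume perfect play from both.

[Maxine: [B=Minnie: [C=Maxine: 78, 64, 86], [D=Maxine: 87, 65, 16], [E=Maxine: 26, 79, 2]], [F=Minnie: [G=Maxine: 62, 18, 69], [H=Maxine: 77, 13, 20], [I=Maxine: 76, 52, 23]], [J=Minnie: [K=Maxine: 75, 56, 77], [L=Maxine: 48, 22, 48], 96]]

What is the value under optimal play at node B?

79

C: max(78, 64, 86) = 86
D: max(87, 65, 16) = 87
E: max(26, 79, 2) = 79
B: min(86, 87, 79) = 79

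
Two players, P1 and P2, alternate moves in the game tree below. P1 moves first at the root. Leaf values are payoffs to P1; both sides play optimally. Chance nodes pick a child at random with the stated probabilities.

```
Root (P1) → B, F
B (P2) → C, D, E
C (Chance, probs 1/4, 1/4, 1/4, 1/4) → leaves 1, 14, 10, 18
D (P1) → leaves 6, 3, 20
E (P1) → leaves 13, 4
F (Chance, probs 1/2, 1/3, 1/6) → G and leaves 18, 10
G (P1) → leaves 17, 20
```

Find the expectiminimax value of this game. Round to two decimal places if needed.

C (Chance): 1/4·1 + 1/4·14 + 1/4·10 + 1/4·18 = 10.75
D (P1): max(6, 3, 20) = 20
E (P1): max(13, 4) = 13
B (P2): min(10.75, 20, 13) = 10.75
G (P1): max(17, 20) = 20
F (Chance): 1/2·20 + 1/3·18 + 1/6·10 = 17.67
Root (P1): max(10.75, 17.67) = 17.67

17.67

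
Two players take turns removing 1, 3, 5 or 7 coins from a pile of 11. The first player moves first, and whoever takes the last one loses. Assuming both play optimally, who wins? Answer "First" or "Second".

W/L table (W = player to move can force a win):
i:   0  1  2  3  4  5  6  7  8  9 10 11
     W  L  W  L  W  L  W  L  W  L  W  L
Position 11 is L, so the second player wins.

Second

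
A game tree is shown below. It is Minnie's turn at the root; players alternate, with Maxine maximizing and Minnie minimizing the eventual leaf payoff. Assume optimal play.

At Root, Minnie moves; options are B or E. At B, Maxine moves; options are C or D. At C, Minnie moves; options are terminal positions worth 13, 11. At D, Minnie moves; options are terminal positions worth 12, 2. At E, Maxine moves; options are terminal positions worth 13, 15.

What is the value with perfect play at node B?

C: min(13, 11) = 11
D: min(12, 2) = 2
B: max(11, 2) = 11

11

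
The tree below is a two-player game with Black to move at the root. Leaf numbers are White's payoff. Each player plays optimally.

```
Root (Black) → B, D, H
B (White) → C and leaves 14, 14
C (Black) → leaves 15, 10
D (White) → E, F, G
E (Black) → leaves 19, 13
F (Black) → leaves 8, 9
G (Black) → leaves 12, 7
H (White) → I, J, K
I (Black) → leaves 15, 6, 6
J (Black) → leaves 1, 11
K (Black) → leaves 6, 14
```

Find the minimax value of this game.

C (Black): min(15, 10) = 10
B (White): max(10, 14, 14) = 14
E (Black): min(19, 13) = 13
F (Black): min(8, 9) = 8
G (Black): min(12, 7) = 7
D (White): max(13, 8, 7) = 13
I (Black): min(15, 6, 6) = 6
J (Black): min(1, 11) = 1
K (Black): min(6, 14) = 6
H (White): max(6, 1, 6) = 6
Root (Black): min(14, 13, 6) = 6

6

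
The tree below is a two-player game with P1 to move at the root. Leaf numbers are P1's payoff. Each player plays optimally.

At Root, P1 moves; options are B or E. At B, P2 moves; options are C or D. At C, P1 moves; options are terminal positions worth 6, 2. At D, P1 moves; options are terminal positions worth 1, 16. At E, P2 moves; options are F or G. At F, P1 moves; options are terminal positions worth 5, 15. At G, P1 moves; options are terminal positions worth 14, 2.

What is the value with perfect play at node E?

F: max(5, 15) = 15
G: max(14, 2) = 14
E: min(15, 14) = 14

14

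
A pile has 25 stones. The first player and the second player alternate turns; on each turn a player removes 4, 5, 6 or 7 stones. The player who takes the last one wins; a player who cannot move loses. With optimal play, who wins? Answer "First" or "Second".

i:   0  1  2  3  4  5  6  7  8  9 10 11 12 13 14 15 16 17 18 19 20 21 22 23 24 25
     L  L  L  L  W  W  W  W  W  W  W  L  L  L  L  W  W  W  W  W  W  W  L  L  L  L
Position 25 is L, so the second player wins.

Second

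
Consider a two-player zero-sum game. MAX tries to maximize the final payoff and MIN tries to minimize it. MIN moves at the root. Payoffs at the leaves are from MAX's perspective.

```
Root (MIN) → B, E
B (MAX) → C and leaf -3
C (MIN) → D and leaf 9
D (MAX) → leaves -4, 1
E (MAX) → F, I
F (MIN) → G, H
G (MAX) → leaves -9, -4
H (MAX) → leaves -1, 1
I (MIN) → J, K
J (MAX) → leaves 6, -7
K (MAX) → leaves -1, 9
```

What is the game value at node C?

1

D: max(-4, 1) = 1
C: min(1, 9) = 1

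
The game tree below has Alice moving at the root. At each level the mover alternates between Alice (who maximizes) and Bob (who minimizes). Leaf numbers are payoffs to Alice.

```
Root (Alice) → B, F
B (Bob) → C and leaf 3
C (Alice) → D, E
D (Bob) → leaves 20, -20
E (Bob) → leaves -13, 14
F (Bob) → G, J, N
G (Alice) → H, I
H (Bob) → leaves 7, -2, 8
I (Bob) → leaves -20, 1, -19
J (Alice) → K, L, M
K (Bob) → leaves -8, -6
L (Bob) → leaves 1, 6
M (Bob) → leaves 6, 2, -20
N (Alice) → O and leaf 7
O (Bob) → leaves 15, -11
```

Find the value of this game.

-2

D (Bob): min(20, -20) = -20
E (Bob): min(-13, 14) = -13
C (Alice): max(-20, -13) = -13
B (Bob): min(-13, 3) = -13
H (Bob): min(7, -2, 8) = -2
I (Bob): min(-20, 1, -19) = -20
G (Alice): max(-2, -20) = -2
K (Bob): min(-8, -6) = -8
L (Bob): min(1, 6) = 1
M (Bob): min(6, 2, -20) = -20
J (Alice): max(-8, 1, -20) = 1
O (Bob): min(15, -11) = -11
N (Alice): max(-11, 7) = 7
F (Bob): min(-2, 1, 7) = -2
Root (Alice): max(-13, -2) = -2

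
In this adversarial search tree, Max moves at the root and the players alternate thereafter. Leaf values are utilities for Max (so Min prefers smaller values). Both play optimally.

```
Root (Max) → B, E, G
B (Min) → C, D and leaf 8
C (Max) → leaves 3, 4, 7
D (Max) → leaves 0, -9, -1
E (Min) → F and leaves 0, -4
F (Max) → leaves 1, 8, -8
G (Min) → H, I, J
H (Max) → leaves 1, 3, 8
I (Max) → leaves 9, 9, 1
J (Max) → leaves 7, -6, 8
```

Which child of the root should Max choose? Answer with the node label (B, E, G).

G

C (Max): max(3, 4, 7) = 7
D (Max): max(0, -9, -1) = 0
B (Min): min(7, 0, 8) = 0
F (Max): max(1, 8, -8) = 8
E (Min): min(8, 0, -4) = -4
H (Max): max(1, 3, 8) = 8
I (Max): max(9, 9, 1) = 9
J (Max): max(7, -6, 8) = 8
G (Min): min(8, 9, 8) = 8
Root (Max): max(0, -4, 8) = 8
Max picks the child with the highest value: G (value 8).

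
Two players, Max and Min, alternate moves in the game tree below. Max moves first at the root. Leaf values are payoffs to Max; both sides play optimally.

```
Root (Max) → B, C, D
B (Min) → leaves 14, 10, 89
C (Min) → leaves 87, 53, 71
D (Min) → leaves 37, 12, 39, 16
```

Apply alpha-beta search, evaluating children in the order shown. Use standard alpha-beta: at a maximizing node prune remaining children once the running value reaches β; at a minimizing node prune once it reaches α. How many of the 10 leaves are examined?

7

B [α=-∞,β=+∞]: v=10
C [α=10,β=+∞]: v=53
D [α=53,β=+∞]: v=37 after child 1 ≤ α → α-cutoff, skip 3
Root [α=-∞,β=+∞]: v=53
Leaves evaluated: 7 of 10.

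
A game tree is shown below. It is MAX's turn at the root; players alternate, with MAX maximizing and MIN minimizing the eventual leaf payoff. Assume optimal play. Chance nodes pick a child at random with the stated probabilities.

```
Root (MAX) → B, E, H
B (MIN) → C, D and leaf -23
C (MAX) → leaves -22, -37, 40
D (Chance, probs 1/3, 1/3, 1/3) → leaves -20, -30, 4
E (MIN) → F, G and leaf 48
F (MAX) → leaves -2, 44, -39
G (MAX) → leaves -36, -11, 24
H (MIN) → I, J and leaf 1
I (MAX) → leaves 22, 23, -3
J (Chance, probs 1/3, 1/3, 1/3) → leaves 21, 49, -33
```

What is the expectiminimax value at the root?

C (MAX): max(-22, -37, 40) = 40
D (Chance): 1/3·-20 + 1/3·-30 + 1/3·4 = -15.33
B (MIN): min(40, -15.33, -23) = -23
F (MAX): max(-2, 44, -39) = 44
G (MAX): max(-36, -11, 24) = 24
E (MIN): min(44, 24, 48) = 24
I (MAX): max(22, 23, -3) = 23
J (Chance): 1/3·21 + 1/3·49 + 1/3·-33 = 12.33
H (MIN): min(23, 12.33, 1) = 1
Root (MAX): max(-23, 24, 1) = 24

24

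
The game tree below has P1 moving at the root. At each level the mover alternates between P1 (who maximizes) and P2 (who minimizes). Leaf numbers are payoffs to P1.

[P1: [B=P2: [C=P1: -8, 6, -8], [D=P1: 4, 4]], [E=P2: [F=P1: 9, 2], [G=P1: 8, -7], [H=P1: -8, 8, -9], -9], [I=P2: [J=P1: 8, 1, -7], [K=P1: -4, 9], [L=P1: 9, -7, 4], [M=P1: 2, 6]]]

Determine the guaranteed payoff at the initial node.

6

C (P1): max(-8, 6, -8) = 6
D (P1): max(4, 4) = 4
B (P2): min(6, 4) = 4
F (P1): max(9, 2) = 9
G (P1): max(8, -7) = 8
H (P1): max(-8, 8, -9) = 8
E (P2): min(9, 8, 8, -9) = -9
J (P1): max(8, 1, -7) = 8
K (P1): max(-4, 9) = 9
L (P1): max(9, -7, 4) = 9
M (P1): max(2, 6) = 6
I (P2): min(8, 9, 9, 6) = 6
Root (P1): max(4, -9, 6) = 6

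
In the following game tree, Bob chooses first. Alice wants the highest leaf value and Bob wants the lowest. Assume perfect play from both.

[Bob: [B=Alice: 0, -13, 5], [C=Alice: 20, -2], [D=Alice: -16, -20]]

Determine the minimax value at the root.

B (Alice): max(0, -13, 5) = 5
C (Alice): max(20, -2) = 20
D (Alice): max(-16, -20) = -16
Root (Bob): min(5, 20, -16) = -16

-16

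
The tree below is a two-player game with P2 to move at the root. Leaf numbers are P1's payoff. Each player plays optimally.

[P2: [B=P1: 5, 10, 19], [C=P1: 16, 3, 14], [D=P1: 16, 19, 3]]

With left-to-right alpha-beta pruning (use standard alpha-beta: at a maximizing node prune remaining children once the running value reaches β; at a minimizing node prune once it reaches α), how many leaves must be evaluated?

7

B [α=-∞,β=+∞]: v=19
C [α=-∞,β=19]: v=16
D [α=-∞,β=16]: v=16 after child 1 ≥ β → β-cutoff, skip 2
Root [α=-∞,β=+∞]: v=16
Leaves evaluated: 7 of 9.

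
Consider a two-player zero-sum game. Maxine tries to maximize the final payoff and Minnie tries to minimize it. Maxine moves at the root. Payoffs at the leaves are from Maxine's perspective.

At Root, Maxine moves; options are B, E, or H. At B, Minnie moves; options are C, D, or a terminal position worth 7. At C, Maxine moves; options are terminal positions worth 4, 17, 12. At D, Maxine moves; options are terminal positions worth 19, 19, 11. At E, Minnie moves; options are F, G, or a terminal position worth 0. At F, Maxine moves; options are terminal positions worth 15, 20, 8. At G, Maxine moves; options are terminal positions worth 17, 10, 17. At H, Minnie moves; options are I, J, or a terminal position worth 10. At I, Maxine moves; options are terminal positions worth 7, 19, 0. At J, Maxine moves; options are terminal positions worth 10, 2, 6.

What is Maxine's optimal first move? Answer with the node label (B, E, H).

C (Maxine): max(4, 17, 12) = 17
D (Maxine): max(19, 19, 11) = 19
B (Minnie): min(17, 19, 7) = 7
F (Maxine): max(15, 20, 8) = 20
G (Maxine): max(17, 10, 17) = 17
E (Minnie): min(20, 17, 0) = 0
I (Maxine): max(7, 19, 0) = 19
J (Maxine): max(10, 2, 6) = 10
H (Minnie): min(19, 10, 10) = 10
Root (Maxine): max(7, 0, 10) = 10
Maxine picks the child with the highest value: H (value 10).

H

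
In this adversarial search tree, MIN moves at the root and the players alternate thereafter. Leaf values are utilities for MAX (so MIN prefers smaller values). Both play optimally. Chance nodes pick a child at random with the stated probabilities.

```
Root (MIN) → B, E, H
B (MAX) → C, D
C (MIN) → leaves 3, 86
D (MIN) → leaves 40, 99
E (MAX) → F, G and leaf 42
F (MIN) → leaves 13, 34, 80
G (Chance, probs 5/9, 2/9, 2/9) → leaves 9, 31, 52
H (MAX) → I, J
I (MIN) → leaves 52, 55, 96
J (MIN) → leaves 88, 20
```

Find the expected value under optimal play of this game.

40

C (MIN): min(3, 86) = 3
D (MIN): min(40, 99) = 40
B (MAX): max(3, 40) = 40
F (MIN): min(13, 34, 80) = 13
G (Chance): 5/9·9 + 2/9·31 + 2/9·52 = 23.44
E (MAX): max(13, 23.44, 42) = 42
I (MIN): min(52, 55, 96) = 52
J (MIN): min(88, 20) = 20
H (MAX): max(52, 20) = 52
Root (MIN): min(40, 42, 52) = 40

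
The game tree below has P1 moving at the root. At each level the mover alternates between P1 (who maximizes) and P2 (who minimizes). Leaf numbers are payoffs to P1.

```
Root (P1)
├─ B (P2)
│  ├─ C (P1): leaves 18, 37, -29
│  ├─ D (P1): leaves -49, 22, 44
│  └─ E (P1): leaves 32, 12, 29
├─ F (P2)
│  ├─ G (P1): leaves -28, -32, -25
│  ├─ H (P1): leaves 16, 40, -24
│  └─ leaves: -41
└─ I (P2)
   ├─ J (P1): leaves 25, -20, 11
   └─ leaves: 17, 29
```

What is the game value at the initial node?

C (P1): max(18, 37, -29) = 37
D (P1): max(-49, 22, 44) = 44
E (P1): max(32, 12, 29) = 32
B (P2): min(37, 44, 32) = 32
G (P1): max(-28, -32, -25) = -25
H (P1): max(16, 40, -24) = 40
F (P2): min(-25, 40, -41) = -41
J (P1): max(25, -20, 11) = 25
I (P2): min(25, 17, 29) = 17
Root (P1): max(32, -41, 17) = 32

32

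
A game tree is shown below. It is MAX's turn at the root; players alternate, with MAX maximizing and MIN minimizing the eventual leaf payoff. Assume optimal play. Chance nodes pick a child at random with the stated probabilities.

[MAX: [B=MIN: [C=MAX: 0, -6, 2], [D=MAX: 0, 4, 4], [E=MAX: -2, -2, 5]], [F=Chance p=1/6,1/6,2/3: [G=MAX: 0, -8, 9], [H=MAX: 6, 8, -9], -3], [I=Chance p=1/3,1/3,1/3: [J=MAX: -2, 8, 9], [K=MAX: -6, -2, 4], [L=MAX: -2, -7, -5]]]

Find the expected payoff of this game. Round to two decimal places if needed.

C (MAX): max(0, -6, 2) = 2
D (MAX): max(0, 4, 4) = 4
E (MAX): max(-2, -2, 5) = 5
B (MIN): min(2, 4, 5) = 2
G (MAX): max(0, -8, 9) = 9
H (MAX): max(6, 8, -9) = 8
F (Chance): 1/6·9 + 1/6·8 + 2/3·-3 = 0.83
J (MAX): max(-2, 8, 9) = 9
K (MAX): max(-6, -2, 4) = 4
L (MAX): max(-2, -7, -5) = -2
I (Chance): 1/3·9 + 1/3·4 + 1/3·-2 = 3.67
Root (MAX): max(2, 0.83, 3.67) = 3.67

3.67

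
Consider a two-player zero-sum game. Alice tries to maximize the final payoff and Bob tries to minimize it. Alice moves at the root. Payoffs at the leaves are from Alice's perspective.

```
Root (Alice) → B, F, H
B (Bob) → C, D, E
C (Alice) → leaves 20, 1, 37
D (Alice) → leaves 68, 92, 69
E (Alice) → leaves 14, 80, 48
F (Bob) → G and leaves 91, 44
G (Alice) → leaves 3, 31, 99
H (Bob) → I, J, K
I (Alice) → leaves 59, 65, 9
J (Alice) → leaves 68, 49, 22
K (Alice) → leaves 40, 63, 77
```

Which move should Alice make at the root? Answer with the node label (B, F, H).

C (Alice): max(20, 1, 37) = 37
D (Alice): max(68, 92, 69) = 92
E (Alice): max(14, 80, 48) = 80
B (Bob): min(37, 92, 80) = 37
G (Alice): max(3, 31, 99) = 99
F (Bob): min(99, 91, 44) = 44
I (Alice): max(59, 65, 9) = 65
J (Alice): max(68, 49, 22) = 68
K (Alice): max(40, 63, 77) = 77
H (Bob): min(65, 68, 77) = 65
Root (Alice): max(37, 44, 65) = 65
Alice picks the child with the highest value: H (value 65).

H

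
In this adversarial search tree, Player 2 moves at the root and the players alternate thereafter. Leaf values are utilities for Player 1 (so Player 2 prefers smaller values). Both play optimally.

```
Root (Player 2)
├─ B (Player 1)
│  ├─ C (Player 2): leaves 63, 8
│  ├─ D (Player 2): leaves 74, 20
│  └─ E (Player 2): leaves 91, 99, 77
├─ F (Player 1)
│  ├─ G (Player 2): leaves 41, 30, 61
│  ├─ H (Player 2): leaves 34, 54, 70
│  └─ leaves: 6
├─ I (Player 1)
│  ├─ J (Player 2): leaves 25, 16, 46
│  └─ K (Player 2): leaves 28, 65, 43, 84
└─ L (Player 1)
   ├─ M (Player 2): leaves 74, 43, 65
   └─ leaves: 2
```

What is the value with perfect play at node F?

G: min(41, 30, 61) = 30
H: min(34, 54, 70) = 34
F: max(30, 34, 6) = 34

34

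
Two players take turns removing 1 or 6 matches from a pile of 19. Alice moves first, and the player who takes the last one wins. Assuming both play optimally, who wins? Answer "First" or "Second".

First

Compute winning (W) and losing (L) positions by backward induction:
i:   0  1  2  3  4  5  6  7  8  9 10 11 12 13 14 15 16 17 18 19
     L  W  L  W  L  W  W  L  W  L  W  L  W  W  L  W  L  W  L  W
Position 19 is W, so the first player wins.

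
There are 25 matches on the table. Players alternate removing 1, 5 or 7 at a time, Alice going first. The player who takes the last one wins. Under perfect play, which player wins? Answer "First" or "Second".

First

Compute winning (W) and losing (L) positions by backward induction:
i:   0  1  2  3  4  5  6  7  8  9 10 11 12 13 14 15 16 17 18 19 20 21 22 23 24 25
     L  W  L  W  L  W  L  W  L  W  L  W  L  W  L  W  L  W  L  W  L  W  L  W  L  W
Position 25 is W, so the first player wins.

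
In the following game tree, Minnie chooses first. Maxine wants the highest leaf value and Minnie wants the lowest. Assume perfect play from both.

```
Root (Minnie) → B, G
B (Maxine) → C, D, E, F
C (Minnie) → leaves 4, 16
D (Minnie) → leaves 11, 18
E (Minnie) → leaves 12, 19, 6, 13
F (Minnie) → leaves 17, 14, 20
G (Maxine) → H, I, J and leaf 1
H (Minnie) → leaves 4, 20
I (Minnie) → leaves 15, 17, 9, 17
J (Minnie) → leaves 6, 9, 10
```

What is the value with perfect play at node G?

H: min(4, 20) = 4
I: min(15, 17, 9, 17) = 9
J: min(6, 9, 10) = 6
G: max(4, 9, 6, 1) = 9

9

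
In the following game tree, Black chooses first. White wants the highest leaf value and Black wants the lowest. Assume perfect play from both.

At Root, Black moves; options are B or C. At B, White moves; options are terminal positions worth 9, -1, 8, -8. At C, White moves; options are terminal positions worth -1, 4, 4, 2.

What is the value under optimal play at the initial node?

B (White): max(9, -1, 8, -8) = 9
C (White): max(-1, 4, 4, 2) = 4
Root (Black): min(9, 4) = 4

4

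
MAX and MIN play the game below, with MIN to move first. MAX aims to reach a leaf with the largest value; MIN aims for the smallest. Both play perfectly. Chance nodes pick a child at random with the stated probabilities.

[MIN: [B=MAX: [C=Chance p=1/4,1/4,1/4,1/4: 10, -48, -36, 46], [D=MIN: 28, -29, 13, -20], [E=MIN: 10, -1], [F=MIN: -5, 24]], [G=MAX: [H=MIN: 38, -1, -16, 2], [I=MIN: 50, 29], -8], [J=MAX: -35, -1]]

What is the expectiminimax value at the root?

-1

C (Chance): 1/4·10 + 1/4·-48 + 1/4·-36 + 1/4·46 = -7
D (MIN): min(28, -29, 13, -20) = -29
E (MIN): min(10, -1) = -1
F (MIN): min(-5, 24) = -5
B (MAX): max(-7, -29, -1, -5) = -1
H (MIN): min(38, -1, -16, 2) = -16
I (MIN): min(50, 29) = 29
G (MAX): max(-16, 29, -8) = 29
J (MAX): max(-35, -1) = -1
Root (MIN): min(-1, 29, -1) = -1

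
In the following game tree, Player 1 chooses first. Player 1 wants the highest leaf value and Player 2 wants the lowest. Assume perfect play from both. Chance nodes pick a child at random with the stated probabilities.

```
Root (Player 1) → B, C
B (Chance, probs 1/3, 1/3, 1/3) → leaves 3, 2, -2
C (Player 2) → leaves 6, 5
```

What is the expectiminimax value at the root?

5

B (Chance): 1/3·3 + 1/3·2 + 1/3·-2 = 1
C (Player 2): min(6, 5) = 5
Root (Player 1): max(1, 5) = 5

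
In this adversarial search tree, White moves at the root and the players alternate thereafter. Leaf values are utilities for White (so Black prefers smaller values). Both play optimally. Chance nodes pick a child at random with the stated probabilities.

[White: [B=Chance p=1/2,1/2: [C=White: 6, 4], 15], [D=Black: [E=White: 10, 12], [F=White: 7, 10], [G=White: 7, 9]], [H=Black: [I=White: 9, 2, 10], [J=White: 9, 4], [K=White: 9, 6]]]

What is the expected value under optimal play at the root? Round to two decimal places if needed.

10.5

C (White): max(6, 4) = 6
B (Chance): 1/2·6 + 1/2·15 = 10.5
E (White): max(10, 12) = 12
F (White): max(7, 10) = 10
G (White): max(7, 9) = 9
D (Black): min(12, 10, 9) = 9
I (White): max(9, 2, 10) = 10
J (White): max(9, 4) = 9
K (White): max(9, 6) = 9
H (Black): min(10, 9, 9) = 9
Root (White): max(10.5, 9, 9) = 10.5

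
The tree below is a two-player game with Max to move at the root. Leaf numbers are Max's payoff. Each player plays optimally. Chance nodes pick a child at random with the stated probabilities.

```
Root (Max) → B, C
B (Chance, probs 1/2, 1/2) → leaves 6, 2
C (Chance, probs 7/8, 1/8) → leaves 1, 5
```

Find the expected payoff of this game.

B (Chance): 1/2·6 + 1/2·2 = 4
C (Chance): 7/8·1 + 1/8·5 = 1.5
Root (Max): max(4, 1.5) = 4

4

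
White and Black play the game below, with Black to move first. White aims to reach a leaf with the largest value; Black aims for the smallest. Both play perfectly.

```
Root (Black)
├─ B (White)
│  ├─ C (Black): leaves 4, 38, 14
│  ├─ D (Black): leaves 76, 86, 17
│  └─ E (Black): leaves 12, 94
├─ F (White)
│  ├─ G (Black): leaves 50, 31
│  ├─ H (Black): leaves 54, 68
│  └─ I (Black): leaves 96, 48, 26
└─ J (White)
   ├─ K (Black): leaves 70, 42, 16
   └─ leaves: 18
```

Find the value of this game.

17

C (Black): min(4, 38, 14) = 4
D (Black): min(76, 86, 17) = 17
E (Black): min(12, 94) = 12
B (White): max(4, 17, 12) = 17
G (Black): min(50, 31) = 31
H (Black): min(54, 68) = 54
I (Black): min(96, 48, 26) = 26
F (White): max(31, 54, 26) = 54
K (Black): min(70, 42, 16) = 16
J (White): max(16, 18) = 18
Root (Black): min(17, 54, 18) = 17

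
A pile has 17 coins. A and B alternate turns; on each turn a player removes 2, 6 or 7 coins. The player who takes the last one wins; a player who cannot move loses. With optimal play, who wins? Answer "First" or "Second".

Compute winning (W) and losing (L) positions by backward induction:
i:   0  1  2  3  4  5  6  7  8  9 10 11 12 13 14 15 16 17
     L  L  W  W  L  L  W  W  W  L  W  W  W  L  L  W  W  L
Position 17 is L, so the second player wins.

Second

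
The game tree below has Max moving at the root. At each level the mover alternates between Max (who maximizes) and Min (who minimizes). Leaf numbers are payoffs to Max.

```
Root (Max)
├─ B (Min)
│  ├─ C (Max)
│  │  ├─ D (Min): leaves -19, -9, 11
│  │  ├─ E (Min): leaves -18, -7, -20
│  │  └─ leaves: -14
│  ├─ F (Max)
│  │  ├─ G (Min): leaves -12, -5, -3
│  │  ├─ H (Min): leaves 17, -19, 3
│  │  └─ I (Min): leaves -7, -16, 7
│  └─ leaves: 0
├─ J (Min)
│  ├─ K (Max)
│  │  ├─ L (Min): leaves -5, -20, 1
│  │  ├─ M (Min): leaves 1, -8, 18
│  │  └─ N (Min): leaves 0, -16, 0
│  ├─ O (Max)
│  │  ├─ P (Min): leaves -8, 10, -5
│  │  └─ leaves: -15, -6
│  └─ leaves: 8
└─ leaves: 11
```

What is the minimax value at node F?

G: min(-12, -5, -3) = -12
H: min(17, -19, 3) = -19
I: min(-7, -16, 7) = -16
F: max(-12, -19, -16) = -12

-12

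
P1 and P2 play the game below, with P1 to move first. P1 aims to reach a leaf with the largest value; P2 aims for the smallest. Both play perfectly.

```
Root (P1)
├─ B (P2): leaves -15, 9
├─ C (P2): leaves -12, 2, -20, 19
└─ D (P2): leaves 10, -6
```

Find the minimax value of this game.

-6

B (P2): min(-15, 9) = -15
C (P2): min(-12, 2, -20, 19) = -20
D (P2): min(10, -6) = -6
Root (P1): max(-15, -20, -6) = -6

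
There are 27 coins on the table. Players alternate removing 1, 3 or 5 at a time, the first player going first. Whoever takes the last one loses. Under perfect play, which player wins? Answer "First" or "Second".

Second

Compute winning (W) and losing (L) positions by backward induction:
i:   0  1  2  3  4  5  6  7  8  9 10 11 12 13 14 15 16 17 18 19 20 21 22 23 24 25 26 27
     W  L  W  L  W  L  W  L  W  L  W  L  W  L  W  L  W  L  W  L  W  L  W  L  W  L  W  L
Position 27 is L, so the second player wins.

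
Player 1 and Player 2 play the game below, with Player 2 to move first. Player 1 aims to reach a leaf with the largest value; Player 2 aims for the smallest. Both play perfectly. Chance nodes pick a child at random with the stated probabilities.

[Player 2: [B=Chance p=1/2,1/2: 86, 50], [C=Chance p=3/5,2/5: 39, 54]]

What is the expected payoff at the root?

45

B (Chance): 1/2·86 + 1/2·50 = 68
C (Chance): 3/5·39 + 2/5·54 = 45
Root (Player 2): min(68, 45) = 45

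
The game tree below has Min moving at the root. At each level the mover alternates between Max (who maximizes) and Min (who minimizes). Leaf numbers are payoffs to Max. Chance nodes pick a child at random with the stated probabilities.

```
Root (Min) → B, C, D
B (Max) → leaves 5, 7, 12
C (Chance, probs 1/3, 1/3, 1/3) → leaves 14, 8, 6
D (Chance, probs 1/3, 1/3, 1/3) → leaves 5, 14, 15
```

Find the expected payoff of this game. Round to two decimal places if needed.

B (Max): max(5, 7, 12) = 12
C (Chance): 1/3·14 + 1/3·8 + 1/3·6 = 9.33
D (Chance): 1/3·5 + 1/3·14 + 1/3·15 = 11.33
Root (Min): min(12, 9.33, 11.33) = 9.33

9.33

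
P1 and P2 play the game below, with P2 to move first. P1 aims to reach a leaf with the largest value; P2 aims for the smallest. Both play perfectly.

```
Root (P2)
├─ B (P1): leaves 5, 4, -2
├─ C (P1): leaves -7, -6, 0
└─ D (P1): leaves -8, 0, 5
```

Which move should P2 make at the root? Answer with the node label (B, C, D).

B (P1): max(5, 4, -2) = 5
C (P1): max(-7, -6, 0) = 0
D (P1): max(-8, 0, 5) = 5
Root (P2): min(5, 0, 5) = 0
P2 picks the child with the lowest value: C (value 0).

C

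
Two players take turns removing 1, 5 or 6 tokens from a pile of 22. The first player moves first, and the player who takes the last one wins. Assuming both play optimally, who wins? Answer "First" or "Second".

Positions where the player to move wins (W) vs loses (L):
i:   0  1  2  3  4  5  6  7  8  9 10 11 12 13 14 15 16 17 18 19 20 21 22
     L  W  L  W  L  W  W  W  W  W  W  L  W  L  W  L  W  W  W  W  W  W  L
Position 22 is L, so the second player wins.

Second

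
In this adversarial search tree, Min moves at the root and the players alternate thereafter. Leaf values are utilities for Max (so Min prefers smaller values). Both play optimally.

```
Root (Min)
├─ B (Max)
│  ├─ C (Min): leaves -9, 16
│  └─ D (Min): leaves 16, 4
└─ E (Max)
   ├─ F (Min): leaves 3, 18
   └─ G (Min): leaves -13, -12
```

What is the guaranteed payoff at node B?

4

C: min(-9, 16) = -9
D: min(16, 4) = 4
B: max(-9, 4) = 4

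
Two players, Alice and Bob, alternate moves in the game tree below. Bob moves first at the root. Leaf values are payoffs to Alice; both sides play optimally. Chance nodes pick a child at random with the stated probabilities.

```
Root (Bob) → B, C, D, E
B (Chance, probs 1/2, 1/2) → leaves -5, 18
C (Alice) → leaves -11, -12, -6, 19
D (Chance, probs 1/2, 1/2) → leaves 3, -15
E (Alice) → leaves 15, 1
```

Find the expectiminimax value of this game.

B (Chance): 1/2·-5 + 1/2·18 = 6.5
C (Alice): max(-11, -12, -6, 19) = 19
D (Chance): 1/2·3 + 1/2·-15 = -6
E (Alice): max(15, 1) = 15
Root (Bob): min(6.5, 19, -6, 15) = -6

-6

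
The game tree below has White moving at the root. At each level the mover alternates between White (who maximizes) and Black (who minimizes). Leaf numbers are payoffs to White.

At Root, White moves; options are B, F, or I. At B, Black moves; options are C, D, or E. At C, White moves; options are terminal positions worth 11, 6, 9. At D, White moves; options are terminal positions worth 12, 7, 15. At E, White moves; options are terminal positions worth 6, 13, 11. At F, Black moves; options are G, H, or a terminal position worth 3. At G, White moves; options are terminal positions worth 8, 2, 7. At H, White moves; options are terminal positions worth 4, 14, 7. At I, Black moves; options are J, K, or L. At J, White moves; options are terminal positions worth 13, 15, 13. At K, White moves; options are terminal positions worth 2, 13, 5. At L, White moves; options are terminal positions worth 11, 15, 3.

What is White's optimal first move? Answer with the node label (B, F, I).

C (White): max(11, 6, 9) = 11
D (White): max(12, 7, 15) = 15
E (White): max(6, 13, 11) = 13
B (Black): min(11, 15, 13) = 11
G (White): max(8, 2, 7) = 8
H (White): max(4, 14, 7) = 14
F (Black): min(8, 14, 3) = 3
J (White): max(13, 15, 13) = 15
K (White): max(2, 13, 5) = 13
L (White): max(11, 15, 3) = 15
I (Black): min(15, 13, 15) = 13
Root (White): max(11, 3, 13) = 13
White picks the child with the highest value: I (value 13).

I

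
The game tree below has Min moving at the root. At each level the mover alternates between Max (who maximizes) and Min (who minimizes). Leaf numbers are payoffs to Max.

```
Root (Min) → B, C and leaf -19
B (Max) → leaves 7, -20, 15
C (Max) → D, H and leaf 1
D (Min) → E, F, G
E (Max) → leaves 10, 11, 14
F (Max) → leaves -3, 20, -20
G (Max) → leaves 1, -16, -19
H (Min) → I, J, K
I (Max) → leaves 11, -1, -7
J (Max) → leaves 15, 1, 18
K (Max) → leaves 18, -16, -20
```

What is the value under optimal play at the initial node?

-19

B (Max): max(7, -20, 15) = 15
E (Max): max(10, 11, 14) = 14
F (Max): max(-3, 20, -20) = 20
G (Max): max(1, -16, -19) = 1
D (Min): min(14, 20, 1) = 1
I (Max): max(11, -1, -7) = 11
J (Max): max(15, 1, 18) = 18
K (Max): max(18, -16, -20) = 18
H (Min): min(11, 18, 18) = 11
C (Max): max(1, 11, 1) = 11
Root (Min): min(15, 11, -19) = -19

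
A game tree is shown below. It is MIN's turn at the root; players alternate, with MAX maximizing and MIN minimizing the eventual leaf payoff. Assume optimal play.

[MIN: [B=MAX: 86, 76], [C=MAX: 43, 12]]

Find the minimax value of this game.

B (MAX): max(86, 76) = 86
C (MAX): max(43, 12) = 43
Root (MIN): min(86, 43) = 43

43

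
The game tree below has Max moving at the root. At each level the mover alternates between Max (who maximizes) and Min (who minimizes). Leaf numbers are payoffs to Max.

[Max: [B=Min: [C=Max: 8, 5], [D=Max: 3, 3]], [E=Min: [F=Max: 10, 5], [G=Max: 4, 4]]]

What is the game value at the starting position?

C (Max): max(8, 5) = 8
D (Max): max(3, 3) = 3
B (Min): min(8, 3) = 3
F (Max): max(10, 5) = 10
G (Max): max(4, 4) = 4
E (Min): min(10, 4) = 4
Root (Max): max(3, 4) = 4

4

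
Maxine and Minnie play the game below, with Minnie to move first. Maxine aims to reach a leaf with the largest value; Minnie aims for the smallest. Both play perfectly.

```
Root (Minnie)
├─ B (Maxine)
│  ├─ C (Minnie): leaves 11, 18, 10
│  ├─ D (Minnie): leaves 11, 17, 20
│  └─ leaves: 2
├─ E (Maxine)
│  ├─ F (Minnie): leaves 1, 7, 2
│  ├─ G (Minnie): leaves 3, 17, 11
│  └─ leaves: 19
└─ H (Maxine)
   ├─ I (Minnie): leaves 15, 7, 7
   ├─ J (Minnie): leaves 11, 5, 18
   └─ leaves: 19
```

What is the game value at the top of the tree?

11

C (Minnie): min(11, 18, 10) = 10
D (Minnie): min(11, 17, 20) = 11
B (Maxine): max(10, 11, 2) = 11
F (Minnie): min(1, 7, 2) = 1
G (Minnie): min(3, 17, 11) = 3
E (Maxine): max(1, 3, 19) = 19
I (Minnie): min(15, 7, 7) = 7
J (Minnie): min(11, 5, 18) = 5
H (Maxine): max(7, 5, 19) = 19
Root (Minnie): min(11, 19, 19) = 11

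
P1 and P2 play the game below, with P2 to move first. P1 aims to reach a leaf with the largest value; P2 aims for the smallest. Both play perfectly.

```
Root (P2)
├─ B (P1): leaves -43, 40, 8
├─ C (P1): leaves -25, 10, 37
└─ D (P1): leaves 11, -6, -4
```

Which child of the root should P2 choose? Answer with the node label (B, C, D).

D

B (P1): max(-43, 40, 8) = 40
C (P1): max(-25, 10, 37) = 37
D (P1): max(11, -6, -4) = 11
Root (P2): min(40, 37, 11) = 11
P2 picks the child with the lowest value: D (value 11).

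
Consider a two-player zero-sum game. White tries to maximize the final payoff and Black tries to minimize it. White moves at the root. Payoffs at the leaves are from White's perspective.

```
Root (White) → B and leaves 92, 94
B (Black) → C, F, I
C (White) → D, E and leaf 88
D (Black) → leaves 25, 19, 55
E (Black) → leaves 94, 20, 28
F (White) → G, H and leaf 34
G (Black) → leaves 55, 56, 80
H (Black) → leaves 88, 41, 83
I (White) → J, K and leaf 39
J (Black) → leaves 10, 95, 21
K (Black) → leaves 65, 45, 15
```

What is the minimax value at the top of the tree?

D (Black): min(25, 19, 55) = 19
E (Black): min(94, 20, 28) = 20
C (White): max(19, 20, 88) = 88
G (Black): min(55, 56, 80) = 55
H (Black): min(88, 41, 83) = 41
F (White): max(55, 41, 34) = 55
J (Black): min(10, 95, 21) = 10
K (Black): min(65, 45, 15) = 15
I (White): max(10, 15, 39) = 39
B (Black): min(88, 55, 39) = 39
Root (White): max(39, 92, 94) = 94

94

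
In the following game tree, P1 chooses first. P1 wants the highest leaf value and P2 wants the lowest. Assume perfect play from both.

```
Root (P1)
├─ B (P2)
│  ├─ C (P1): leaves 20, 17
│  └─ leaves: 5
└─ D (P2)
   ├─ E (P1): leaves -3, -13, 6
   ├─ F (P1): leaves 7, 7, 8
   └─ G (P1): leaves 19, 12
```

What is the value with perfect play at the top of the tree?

6

C (P1): max(20, 17) = 20
B (P2): min(20, 5) = 5
E (P1): max(-3, -13, 6) = 6
F (P1): max(7, 7, 8) = 8
G (P1): max(19, 12) = 19
D (P2): min(6, 8, 19) = 6
Root (P1): max(5, 6) = 6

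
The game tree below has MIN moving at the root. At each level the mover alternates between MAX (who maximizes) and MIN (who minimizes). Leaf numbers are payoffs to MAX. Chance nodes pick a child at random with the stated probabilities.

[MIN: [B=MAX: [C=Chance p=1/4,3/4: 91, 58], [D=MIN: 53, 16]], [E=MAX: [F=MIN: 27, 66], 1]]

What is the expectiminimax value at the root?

27

C (Chance): 1/4·91 + 3/4·58 = 66.25
D (MIN): min(53, 16) = 16
B (MAX): max(66.25, 16) = 66.25
F (MIN): min(27, 66) = 27
E (MAX): max(27, 1) = 27
Root (MIN): min(66.25, 27) = 27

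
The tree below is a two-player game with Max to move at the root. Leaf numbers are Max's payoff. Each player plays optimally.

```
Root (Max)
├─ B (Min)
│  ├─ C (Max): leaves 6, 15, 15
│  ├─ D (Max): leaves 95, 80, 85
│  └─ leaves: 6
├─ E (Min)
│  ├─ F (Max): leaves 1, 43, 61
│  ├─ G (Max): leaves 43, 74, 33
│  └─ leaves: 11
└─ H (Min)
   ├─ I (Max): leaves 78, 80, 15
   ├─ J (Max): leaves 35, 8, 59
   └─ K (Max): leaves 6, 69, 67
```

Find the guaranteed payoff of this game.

C (Max): max(6, 15, 15) = 15
D (Max): max(95, 80, 85) = 95
B (Min): min(15, 95, 6) = 6
F (Max): max(1, 43, 61) = 61
G (Max): max(43, 74, 33) = 74
E (Min): min(61, 74, 11) = 11
I (Max): max(78, 80, 15) = 80
J (Max): max(35, 8, 59) = 59
K (Max): max(6, 69, 67) = 69
H (Min): min(80, 59, 69) = 59
Root (Max): max(6, 11, 59) = 59

59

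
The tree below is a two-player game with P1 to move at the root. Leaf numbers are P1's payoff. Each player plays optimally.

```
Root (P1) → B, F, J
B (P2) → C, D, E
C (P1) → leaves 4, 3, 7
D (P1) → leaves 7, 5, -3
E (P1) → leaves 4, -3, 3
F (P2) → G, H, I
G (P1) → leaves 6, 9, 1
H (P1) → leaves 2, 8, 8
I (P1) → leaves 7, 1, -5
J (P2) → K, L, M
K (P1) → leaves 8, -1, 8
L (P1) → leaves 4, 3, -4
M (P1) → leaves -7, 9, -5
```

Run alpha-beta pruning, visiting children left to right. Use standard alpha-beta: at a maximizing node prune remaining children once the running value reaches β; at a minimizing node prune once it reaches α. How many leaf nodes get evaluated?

22

C [α=-∞,β=+∞]: v=7
D [α=-∞,β=7]: v=7 after child 1 ≥ β → β-cutoff, skip 2
E [α=-∞,β=7]: v=4
B [α=-∞,β=+∞]: v=4
G [α=4,β=+∞]: v=9
H [α=4,β=9]: v=8
I [α=4,β=8]: v=7
F [α=4,β=+∞]: v=7
K [α=7,β=+∞]: v=8
L [α=7,β=8]: v=4
J [α=7,β=+∞]: v=4 after child 2 ≤ α → α-cutoff, skip 1
Root [α=-∞,β=+∞]: v=7
Leaves evaluated: 22 of 27.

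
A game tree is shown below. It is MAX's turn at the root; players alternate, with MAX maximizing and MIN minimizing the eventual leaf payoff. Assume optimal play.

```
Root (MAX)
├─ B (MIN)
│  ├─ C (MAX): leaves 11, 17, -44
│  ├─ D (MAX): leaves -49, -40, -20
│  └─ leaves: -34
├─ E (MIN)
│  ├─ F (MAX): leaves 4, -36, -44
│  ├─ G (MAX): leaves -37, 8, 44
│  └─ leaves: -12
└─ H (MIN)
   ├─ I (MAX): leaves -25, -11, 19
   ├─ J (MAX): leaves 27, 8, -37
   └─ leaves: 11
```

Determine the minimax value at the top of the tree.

11

C (MAX): max(11, 17, -44) = 17
D (MAX): max(-49, -40, -20) = -20
B (MIN): min(17, -20, -34) = -34
F (MAX): max(4, -36, -44) = 4
G (MAX): max(-37, 8, 44) = 44
E (MIN): min(4, 44, -12) = -12
I (MAX): max(-25, -11, 19) = 19
J (MAX): max(27, 8, -37) = 27
H (MIN): min(19, 27, 11) = 11
Root (MAX): max(-34, -12, 11) = 11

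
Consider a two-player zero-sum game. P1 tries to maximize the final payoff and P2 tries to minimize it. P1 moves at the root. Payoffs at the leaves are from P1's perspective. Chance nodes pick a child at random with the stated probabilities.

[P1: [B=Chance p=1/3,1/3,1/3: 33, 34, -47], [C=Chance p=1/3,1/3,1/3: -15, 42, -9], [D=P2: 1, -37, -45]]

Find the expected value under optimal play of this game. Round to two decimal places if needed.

B (Chance): 1/3·33 + 1/3·34 + 1/3·-47 = 6.67
C (Chance): 1/3·-15 + 1/3·42 + 1/3·-9 = 6
D (P2): min(1, -37, -45) = -45
Root (P1): max(6.67, 6, -45) = 6.67

6.67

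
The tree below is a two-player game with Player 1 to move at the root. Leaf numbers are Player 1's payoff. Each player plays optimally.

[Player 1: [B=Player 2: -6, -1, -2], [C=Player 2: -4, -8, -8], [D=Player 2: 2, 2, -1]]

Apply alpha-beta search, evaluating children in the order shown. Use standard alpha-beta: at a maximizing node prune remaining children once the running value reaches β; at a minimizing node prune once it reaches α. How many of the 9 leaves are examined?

8

B [α=-∞,β=+∞]: v=-6
C [α=-6,β=+∞]: v=-8 after child 2 ≤ α → α-cutoff, skip 1
D [α=-6,β=+∞]: v=-1
Root [α=-∞,β=+∞]: v=-1
Leaves evaluated: 8 of 9.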